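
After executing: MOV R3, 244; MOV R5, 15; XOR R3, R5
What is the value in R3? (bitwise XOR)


Register state trace:
  MOV R3, 244  → R3 = 244 (0b11110100)
  MOV R5, 15  → R5 = 15 (0b00001111)
  XOR R3, R5  → R3 = 244 XOR 15 = 251 (0b11111011)
Final: R3 = 251

251


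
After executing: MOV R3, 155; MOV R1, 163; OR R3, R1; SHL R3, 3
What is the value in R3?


Register state trace:
  MOV R3, 155  → R3 = 155 (0b10011011)
  MOV R1, 163  → R1 = 163 (0b10100011)
  OR R3, R1  → R3 = 155 OR 163 = 187 (0b10111011)
  SHL R3, 3  → R3 = 187 << 3 = 1496
Final: R3 = 1496

1496


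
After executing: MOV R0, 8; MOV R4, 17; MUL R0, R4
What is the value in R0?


Register state trace:
  MOV R0, 8  → R0 = 8
  MOV R4, 17  → R4 = 17
  MUL R0, R4  → R0 = 8 * 17 = 136
Final: R0 = 136

136


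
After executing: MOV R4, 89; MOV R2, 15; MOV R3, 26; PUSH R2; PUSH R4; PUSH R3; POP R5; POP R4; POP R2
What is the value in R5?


Stack trace (top is rightmost):
  MOV R4, 89  → R4 = 89
  MOV R2, 15  → R2 = 15
  MOV R3, 26  → R3 = 26
  PUSH R2  → stack: [15]
  PUSH R4  → stack: [15, 89]
  PUSH R3  → stack: [15, 89, 26]
  POP R5  → R5 = 26, stack: [15, 89]
  POP R4  → R4 = 89, stack: [15]
  POP R2  → R2 = 15, stack: []
Final: R5 = 26

26


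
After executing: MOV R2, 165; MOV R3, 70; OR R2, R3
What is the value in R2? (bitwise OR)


Register state trace:
  MOV R2, 165  → R2 = 165 (0b10100101)
  MOV R3, 70  → R3 = 70 (0b01000110)
  OR R2, R3   → R2 = 165 OR 70 = 231 (0b11100111)
Final: R2 = 231

231


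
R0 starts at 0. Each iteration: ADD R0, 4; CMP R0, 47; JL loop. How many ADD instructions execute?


Loop trace (R0 starts at 0, target 47, step 4):
  ADD #1: R0 = 0 + 4 = 4  → 4 < 47, loop
  ADD #2: R0 = 4 + 4 = 8  → 8 < 47, loop
  ADD #3: R0 = 8 + 4 = 12  → 12 < 47, loop
  ADD #4: R0 = 12 + 4 = 16  → 16 < 47, loop
  ADD #5: R0 = 16 + 4 = 20  → 20 < 47, loop
  ADD #6: R0 = 20 + 4 = 24  → 24 < 47, loop
  ADD #7: R0 = 24 + 4 = 28  → 28 < 47, loop
  ADD #8: R0 = 28 + 4 = 32  → 32 < 47, loop
  ADD #9: R0 = 32 + 4 = 36  → 36 < 47, loop
  ADD #10: R0 = 36 + 4 = 40  → 40 < 47, loop
  ADD #11: R0 = 40 + 4 = 44  → 44 < 47, loop
  ADD #12: R0 = 44 + 4 = 48  → 48 >= 47, exit
Total ADD instructions: 12

12


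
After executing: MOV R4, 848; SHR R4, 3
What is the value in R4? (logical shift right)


Register state trace:
  MOV R4, 848  → R4 = 848
  SHR R4, 3  → R4 = 848 >> 3 = 848 // 2^3 = 106
Final: R4 = 106

106


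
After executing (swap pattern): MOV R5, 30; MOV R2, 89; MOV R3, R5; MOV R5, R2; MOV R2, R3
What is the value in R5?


Register state trace (swap pattern):
  MOV R5, 30  → R5 = 30
  MOV R2, 89  → R2 = 89
  MOV R3, R5  → R3 = 30  (save R5)
  MOV R5, R2  → R5 = 89  (R5 gets R2's value)
  MOV R2, R3  → R2 = 30  (R2 gets saved value)
Final: R5 = 89

89


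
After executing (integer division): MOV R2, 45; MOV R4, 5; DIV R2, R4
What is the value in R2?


Register state trace:
  MOV R2, 45  → R2 = 45
  MOV R4, 5  → R4 = 5
  DIV R2, R4  → R2 = 45 // 5 = 9
Final: R2 = 9

9


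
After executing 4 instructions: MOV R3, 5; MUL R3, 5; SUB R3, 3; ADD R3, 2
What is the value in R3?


Register state trace:
  MOV R3, 5  → R3 = 5
  MUL R3, 5  → R3 = 5 * 5 = 25
  SUB R3, 3  → R3 = 25 - 3 = 22
  ADD R3, 2  → R3 = 22 + 2 = 24
Final: R3 = 24

24


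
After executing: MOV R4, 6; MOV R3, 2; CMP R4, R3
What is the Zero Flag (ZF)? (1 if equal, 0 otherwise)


Register state trace:
  MOV R4, 6  → R4 = 6
  MOV R3, 2  → R3 = 2
  CMP R4, R3  → computes 6 - 2 = 4
  Result is nonzero, so values are not equal
ZF = 0

0


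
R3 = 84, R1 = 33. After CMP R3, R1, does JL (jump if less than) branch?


Trace:
  R3 = 84, R1 = 33
  CMP R3, R1  → compares 84 vs 33
  JL checks: is 84 less than 33?
  84 > 33, so condition is false
Branch taken: No

No


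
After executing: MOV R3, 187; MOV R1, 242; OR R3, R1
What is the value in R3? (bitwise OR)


Register state trace:
  MOV R3, 187  → R3 = 187 (0b10111011)
  MOV R1, 242  → R1 = 242 (0b11110010)
  OR R3, R1   → R3 = 187 OR 242 = 251 (0b11111011)
Final: R3 = 251

251


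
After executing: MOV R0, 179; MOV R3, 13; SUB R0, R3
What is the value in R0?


Register state trace:
  MOV R0, 179  → R0 = 179
  MOV R3, 13  → R3 = 13
  SUB R0, R3  → R0 = 179 - 13 = 166
Final: R0 = 166

166


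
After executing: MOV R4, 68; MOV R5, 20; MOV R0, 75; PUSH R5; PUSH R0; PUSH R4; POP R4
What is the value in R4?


Stack trace (top is rightmost):
  MOV R4, 68  → R4 = 68
  MOV R5, 20  → R5 = 20
  MOV R0, 75  → R0 = 75
  PUSH R5  → stack: [20]
  PUSH R0  → stack: [20, 75]
  PUSH R4  → stack: [20, 75, 68]
  POP R4  → R4 = 68, stack: [20, 75]
Final: R4 = 68

68


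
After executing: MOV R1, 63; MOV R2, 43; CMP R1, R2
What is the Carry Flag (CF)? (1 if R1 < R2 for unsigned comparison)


Register state trace:
  MOV R1, 63  → R1 = 63
  MOV R2, 43  → R2 = 43
  CMP R1, R2  → unsigned 63 - 43: no borrow
  63 >= 43, so CF = 0
CF = 0

0


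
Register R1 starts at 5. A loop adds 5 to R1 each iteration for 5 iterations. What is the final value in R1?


Starting value: R1 = 5
  Iter 1: R1 = 5 + 5 = 10
  Iter 2: R1 = 10 + 5 = 15
  Iter 3: R1 = 15 + 5 = 20
  Iter 4: R1 = 20 + 5 = 25
  Iter 5: R1 = 25 + 5 = 30
Final: R1 = 30

30


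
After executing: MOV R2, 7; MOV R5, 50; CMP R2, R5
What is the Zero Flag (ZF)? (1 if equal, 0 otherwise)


Register state trace:
  MOV R2, 7  → R2 = 7
  MOV R5, 50  → R5 = 50
  CMP R2, R5  → computes 7 - 50 = -43
  Result is nonzero, so values are not equal
ZF = 0

0


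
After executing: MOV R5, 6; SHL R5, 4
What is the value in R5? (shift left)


Register state trace:
  MOV R5, 6  → R5 = 6
  SHL R5, 4  → R5 = 6 << 4 = 6 * 2^4 = 96
Final: R5 = 96

96


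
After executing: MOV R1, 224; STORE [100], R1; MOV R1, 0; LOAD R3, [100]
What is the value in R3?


Register and memory trace:
  MOV R1, 224  → R1 = 224
  STORE [100], R1  → mem[100] = 224
  MOV R1, 0  → R1 = 0
  LOAD R3, [100]  → R3 = mem[100] = 224
Final: R3 = 224

224


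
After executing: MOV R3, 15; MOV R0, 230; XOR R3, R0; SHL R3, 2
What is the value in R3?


Register state trace:
  MOV R3, 15  → R3 = 15 (0b00001111)
  MOV R0, 230  → R0 = 230 (0b11100110)
  XOR R3, R0  → R3 = 15 XOR 230 = 233 (0b11101001)
  SHL R3, 2  → R3 = 233 << 2 = 932
Final: R3 = 932

932


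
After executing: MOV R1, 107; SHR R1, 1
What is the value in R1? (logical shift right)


Register state trace:
  MOV R1, 107  → R1 = 107
  SHR R1, 1  → R1 = 107 >> 1 = 107 // 2^1 = 53
Final: R1 = 53

53


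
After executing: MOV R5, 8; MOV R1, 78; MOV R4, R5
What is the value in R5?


Register state trace:
  MOV R5, 8  → R5 = 8
  MOV R1, 78  → R1 = 78
  MOV R4, R5  → R4 = 8
Final: R5 = 8

8


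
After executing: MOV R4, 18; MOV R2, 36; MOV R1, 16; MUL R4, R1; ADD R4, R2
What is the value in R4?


Register state trace:
  MOV R4, 18  → R4 = 18
  MOV R2, 36  → R2 = 36
  MOV R1, 16  → R1 = 16
  MUL R4, R1  → R4 = 18 * 16 = 288
  ADD R4, R2  → R4 = 288 + 36 = 324
Final: R4 = 324

324


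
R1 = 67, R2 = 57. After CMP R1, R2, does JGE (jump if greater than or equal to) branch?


Trace:
  R1 = 67, R2 = 57
  CMP R1, R2  → compares 67 vs 57
  JGE checks: is 67 greater than or equal to 57?
  67 > 57, so condition is true
Branch taken: Yes

Yes


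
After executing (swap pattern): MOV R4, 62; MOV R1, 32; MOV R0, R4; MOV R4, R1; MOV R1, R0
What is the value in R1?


Register state trace (swap pattern):
  MOV R4, 62  → R4 = 62
  MOV R1, 32  → R1 = 32
  MOV R0, R4  → R0 = 62  (save R4)
  MOV R4, R1  → R4 = 32  (R4 gets R1's value)
  MOV R1, R0  → R1 = 62  (R1 gets saved value)
Final: R1 = 62

62


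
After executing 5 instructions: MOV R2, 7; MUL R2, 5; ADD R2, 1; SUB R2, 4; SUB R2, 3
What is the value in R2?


Register state trace:
  MOV R2, 7  → R2 = 7
  MUL R2, 5  → R2 = 7 * 5 = 35
  ADD R2, 1  → R2 = 35 + 1 = 36
  SUB R2, 4  → R2 = 36 - 4 = 32
  SUB R2, 3  → R2 = 32 - 3 = 29
Final: R2 = 29

29


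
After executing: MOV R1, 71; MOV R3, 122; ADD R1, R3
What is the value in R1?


Register state trace:
  MOV R1, 71  → R1 = 71
  MOV R3, 122  → R3 = 122
  ADD R1, R3  → R1 = 71 + 122 = 193
Final: R1 = 193

193


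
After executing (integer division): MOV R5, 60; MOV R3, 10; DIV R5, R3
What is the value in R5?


Register state trace:
  MOV R5, 60  → R5 = 60
  MOV R3, 10  → R3 = 10
  DIV R5, R3  → R5 = 60 // 10 = 6
Final: R5 = 6

6


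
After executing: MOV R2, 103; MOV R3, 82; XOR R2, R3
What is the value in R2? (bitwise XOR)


Register state trace:
  MOV R2, 103  → R2 = 103 (0b01100111)
  MOV R3, 82  → R3 = 82 (0b01010010)
  XOR R2, R3  → R2 = 103 XOR 82 = 53 (0b00110101)
Final: R2 = 53

53


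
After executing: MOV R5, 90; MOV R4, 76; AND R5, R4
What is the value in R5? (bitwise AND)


Register state trace:
  MOV R5, 90  → R5 = 90 (0b01011010)
  MOV R4, 76  → R4 = 76 (0b01001100)
  AND R5, R4  → R5 = 90 AND 76 = 72 (0b01001000)
Final: R5 = 72

72


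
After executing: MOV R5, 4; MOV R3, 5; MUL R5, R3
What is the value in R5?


Register state trace:
  MOV R5, 4  → R5 = 4
  MOV R3, 5  → R3 = 5
  MUL R5, R3  → R5 = 4 * 5 = 20
Final: R5 = 20

20


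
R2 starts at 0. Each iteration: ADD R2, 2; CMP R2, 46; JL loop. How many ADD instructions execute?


Loop trace (R2 starts at 0, target 46, step 2):
  ADD #1: R2 = 0 + 2 = 2  → 2 < 46, loop
  ADD #2: R2 = 2 + 2 = 4  → 4 < 46, loop
  ADD #3: R2 = 4 + 2 = 6  → 6 < 46, loop
  ADD #4: R2 = 6 + 2 = 8  → 8 < 46, loop
  ADD #5: R2 = 8 + 2 = 10  → 10 < 46, loop
  ADD #6: R2 = 10 + 2 = 12  → 12 < 46, loop
  ADD #7: R2 = 12 + 2 = 14  → 14 < 46, loop
  ADD #8: R2 = 14 + 2 = 16  → 16 < 46, loop
  ADD #9: R2 = 16 + 2 = 18  → 18 < 46, loop
  ADD #10: R2 = 18 + 2 = 20  → 20 < 46, loop
  ADD #11: R2 = 20 + 2 = 22  → 22 < 46, loop
  ADD #12: R2 = 22 + 2 = 24  → 24 < 46, loop
  ADD #13: R2 = 24 + 2 = 26  → 26 < 46, loop
  ADD #14: R2 = 26 + 2 = 28  → 28 < 46, loop
  ADD #15: R2 = 28 + 2 = 30  → 30 < 46, loop
  ADD #16: R2 = 30 + 2 = 32  → 32 < 46, loop
  ADD #17: R2 = 32 + 2 = 34  → 34 < 46, loop
  ADD #18: R2 = 34 + 2 = 36  → 36 < 46, loop
  ADD #19: R2 = 36 + 2 = 38  → 38 < 46, loop
  ADD #20: R2 = 38 + 2 = 40  → 40 < 46, loop
  ADD #21: R2 = 40 + 2 = 42  → 42 < 46, loop
  ADD #22: R2 = 42 + 2 = 44  → 44 < 46, loop
  ADD #23: R2 = 44 + 2 = 46  → 46 >= 46, exit
Total ADD instructions: 23

23


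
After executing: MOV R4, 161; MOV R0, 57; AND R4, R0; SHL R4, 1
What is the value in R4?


Register state trace:
  MOV R4, 161  → R4 = 161 (0b10100001)
  MOV R0, 57  → R0 = 57 (0b00111001)
  AND R4, R0  → R4 = 161 AND 57 = 33 (0b00100001)
  SHL R4, 1  → R4 = 33 << 1 = 66
Final: R4 = 66

66


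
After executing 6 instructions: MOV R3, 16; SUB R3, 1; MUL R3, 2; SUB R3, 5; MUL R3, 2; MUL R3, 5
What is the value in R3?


Register state trace:
  MOV R3, 16  → R3 = 16
  SUB R3, 1  → R3 = 16 - 1 = 15
  MUL R3, 2  → R3 = 15 * 2 = 30
  SUB R3, 5  → R3 = 30 - 5 = 25
  MUL R3, 2  → R3 = 25 * 2 = 50
  MUL R3, 5  → R3 = 50 * 5 = 250
Final: R3 = 250

250


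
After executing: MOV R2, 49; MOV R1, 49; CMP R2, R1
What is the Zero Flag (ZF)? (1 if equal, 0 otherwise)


Register state trace:
  MOV R2, 49  → R2 = 49
  MOV R1, 49  → R1 = 49
  CMP R2, R1  → computes 49 - 49 = 0
  Result is zero, so values are equal
ZF = 1

1


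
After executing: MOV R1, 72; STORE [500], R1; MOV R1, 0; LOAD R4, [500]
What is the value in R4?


Register and memory trace:
  MOV R1, 72  → R1 = 72
  STORE [500], R1  → mem[500] = 72
  MOV R1, 0  → R1 = 0
  LOAD R4, [500]  → R4 = mem[500] = 72
Final: R4 = 72

72


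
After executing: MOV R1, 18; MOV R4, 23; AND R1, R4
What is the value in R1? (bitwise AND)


Register state trace:
  MOV R1, 18  → R1 = 18 (0b00010010)
  MOV R4, 23  → R4 = 23 (0b00010111)
  AND R1, R4  → R1 = 18 AND 23 = 18 (0b00010010)
Final: R1 = 18

18


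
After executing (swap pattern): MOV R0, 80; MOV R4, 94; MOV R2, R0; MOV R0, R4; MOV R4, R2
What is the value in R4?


Register state trace (swap pattern):
  MOV R0, 80  → R0 = 80
  MOV R4, 94  → R4 = 94
  MOV R2, R0  → R2 = 80  (save R0)
  MOV R0, R4  → R0 = 94  (R0 gets R4's value)
  MOV R4, R2  → R4 = 80  (R4 gets saved value)
Final: R4 = 80

80


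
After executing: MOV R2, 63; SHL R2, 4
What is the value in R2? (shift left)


Register state trace:
  MOV R2, 63  → R2 = 63
  SHL R2, 4  → R2 = 63 << 4 = 63 * 2^4 = 1008
Final: R2 = 1008

1008


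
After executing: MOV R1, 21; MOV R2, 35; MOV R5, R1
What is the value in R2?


Register state trace:
  MOV R1, 21  → R1 = 21
  MOV R2, 35  → R2 = 35
  MOV R5, R1  → R5 = 21
Final: R2 = 35

35


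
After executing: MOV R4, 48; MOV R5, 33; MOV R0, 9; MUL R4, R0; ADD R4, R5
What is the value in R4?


Register state trace:
  MOV R4, 48  → R4 = 48
  MOV R5, 33  → R5 = 33
  MOV R0, 9  → R0 = 9
  MUL R4, R0  → R4 = 48 * 9 = 432
  ADD R4, R5  → R4 = 432 + 33 = 465
Final: R4 = 465

465


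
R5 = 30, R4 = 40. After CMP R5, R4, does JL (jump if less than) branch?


Trace:
  R5 = 30, R4 = 40
  CMP R5, R4  → compares 30 vs 40
  JL checks: is 30 less than 40?
  30 < 40, so condition is true
Branch taken: Yes

Yes


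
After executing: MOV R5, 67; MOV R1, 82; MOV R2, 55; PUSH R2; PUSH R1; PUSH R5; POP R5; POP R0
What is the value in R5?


Stack trace (top is rightmost):
  MOV R5, 67  → R5 = 67
  MOV R1, 82  → R1 = 82
  MOV R2, 55  → R2 = 55
  PUSH R2  → stack: [55]
  PUSH R1  → stack: [55, 82]
  PUSH R5  → stack: [55, 82, 67]
  POP R5  → R5 = 67, stack: [55, 82]
  POP R0  → R0 = 82, stack: [55]
Final: R5 = 67

67


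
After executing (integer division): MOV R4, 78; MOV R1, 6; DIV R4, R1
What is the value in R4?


Register state trace:
  MOV R4, 78  → R4 = 78
  MOV R1, 6  → R1 = 6
  DIV R4, R1  → R4 = 78 // 6 = 13
Final: R4 = 13

13


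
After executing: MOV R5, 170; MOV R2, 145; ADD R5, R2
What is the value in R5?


Register state trace:
  MOV R5, 170  → R5 = 170
  MOV R2, 145  → R2 = 145
  ADD R5, R2  → R5 = 170 + 145 = 315
Final: R5 = 315

315


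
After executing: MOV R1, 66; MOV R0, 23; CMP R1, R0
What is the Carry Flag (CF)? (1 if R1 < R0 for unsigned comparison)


Register state trace:
  MOV R1, 66  → R1 = 66
  MOV R0, 23  → R0 = 23
  CMP R1, R0  → unsigned 66 - 23: no borrow
  66 >= 23, so CF = 0
CF = 0

0


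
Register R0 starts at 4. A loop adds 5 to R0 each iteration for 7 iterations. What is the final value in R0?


Starting value: R0 = 4
  Iter 1: R0 = 4 + 5 = 9
  Iter 2: R0 = 9 + 5 = 14
  Iter 3: R0 = 14 + 5 = 19
  Iter 4: R0 = 19 + 5 = 24
  Iter 5: R0 = 24 + 5 = 29
  Iter 6: R0 = 29 + 5 = 34
  Iter 7: R0 = 34 + 5 = 39
Final: R0 = 39

39


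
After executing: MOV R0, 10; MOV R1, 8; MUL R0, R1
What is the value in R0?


Register state trace:
  MOV R0, 10  → R0 = 10
  MOV R1, 8  → R1 = 8
  MUL R0, R1  → R0 = 10 * 8 = 80
Final: R0 = 80

80


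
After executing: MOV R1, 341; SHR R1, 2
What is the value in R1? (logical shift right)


Register state trace:
  MOV R1, 341  → R1 = 341
  SHR R1, 2  → R1 = 341 >> 2 = 341 // 2^2 = 85
Final: R1 = 85

85


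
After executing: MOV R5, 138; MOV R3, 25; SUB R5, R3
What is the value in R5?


Register state trace:
  MOV R5, 138  → R5 = 138
  MOV R3, 25  → R3 = 25
  SUB R5, R3  → R5 = 138 - 25 = 113
Final: R5 = 113

113


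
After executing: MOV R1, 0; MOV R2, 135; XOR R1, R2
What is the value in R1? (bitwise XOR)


Register state trace:
  MOV R1, 0  → R1 = 0 (0b00000000)
  MOV R2, 135  → R2 = 135 (0b10000111)
  XOR R1, R2  → R1 = 0 XOR 135 = 135 (0b10000111)
Final: R1 = 135

135


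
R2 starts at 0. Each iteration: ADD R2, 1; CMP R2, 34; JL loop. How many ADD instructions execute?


Loop trace (R2 starts at 0, target 34, step 1):
  ADD #1: R2 = 0 + 1 = 1  → 1 < 34, loop
  ADD #2: R2 = 1 + 1 = 2  → 2 < 34, loop
  ADD #3: R2 = 2 + 1 = 3  → 3 < 34, loop
  ADD #4: R2 = 3 + 1 = 4  → 4 < 34, loop
  ADD #5: R2 = 4 + 1 = 5  → 5 < 34, loop
  ADD #6: R2 = 5 + 1 = 6  → 6 < 34, loop
  ADD #7: R2 = 6 + 1 = 7  → 7 < 34, loop
  ADD #8: R2 = 7 + 1 = 8  → 8 < 34, loop
  ADD #9: R2 = 8 + 1 = 9  → 9 < 34, loop
  ADD #10: R2 = 9 + 1 = 10  → 10 < 34, loop
  ADD #11: R2 = 10 + 1 = 11  → 11 < 34, loop
  ADD #12: R2 = 11 + 1 = 12  → 12 < 34, loop
  ADD #13: R2 = 12 + 1 = 13  → 13 < 34, loop
  ADD #14: R2 = 13 + 1 = 14  → 14 < 34, loop
  ADD #15: R2 = 14 + 1 = 15  → 15 < 34, loop
  ADD #16: R2 = 15 + 1 = 16  → 16 < 34, loop
  ADD #17: R2 = 16 + 1 = 17  → 17 < 34, loop
  ADD #18: R2 = 17 + 1 = 18  → 18 < 34, loop
  ADD #19: R2 = 18 + 1 = 19  → 19 < 34, loop
  ADD #20: R2 = 19 + 1 = 20  → 20 < 34, loop
  ADD #21: R2 = 20 + 1 = 21  → 21 < 34, loop
  ADD #22: R2 = 21 + 1 = 22  → 22 < 34, loop
  ADD #23: R2 = 22 + 1 = 23  → 23 < 34, loop
  ADD #24: R2 = 23 + 1 = 24  → 24 < 34, loop
  ADD #25: R2 = 24 + 1 = 25  → 25 < 34, loop
  ADD #26: R2 = 25 + 1 = 26  → 26 < 34, loop
  ADD #27: R2 = 26 + 1 = 27  → 27 < 34, loop
  ADD #28: R2 = 27 + 1 = 28  → 28 < 34, loop
  ADD #29: R2 = 28 + 1 = 29  → 29 < 34, loop
  ADD #30: R2 = 29 + 1 = 30  → 30 < 34, loop
  ADD #31: R2 = 30 + 1 = 31  → 31 < 34, loop
  ADD #32: R2 = 31 + 1 = 32  → 32 < 34, loop
  ADD #33: R2 = 32 + 1 = 33  → 33 < 34, loop
  ADD #34: R2 = 33 + 1 = 34  → 34 >= 34, exit
Total ADD instructions: 34

34


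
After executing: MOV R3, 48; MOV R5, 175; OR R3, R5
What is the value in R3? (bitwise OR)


Register state trace:
  MOV R3, 48  → R3 = 48 (0b00110000)
  MOV R5, 175  → R5 = 175 (0b10101111)
  OR R3, R5   → R3 = 48 OR 175 = 191 (0b10111111)
Final: R3 = 191

191


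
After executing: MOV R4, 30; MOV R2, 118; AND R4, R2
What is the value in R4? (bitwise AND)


Register state trace:
  MOV R4, 30  → R4 = 30 (0b00011110)
  MOV R2, 118  → R2 = 118 (0b01110110)
  AND R4, R2  → R4 = 30 AND 118 = 22 (0b00010110)
Final: R4 = 22

22


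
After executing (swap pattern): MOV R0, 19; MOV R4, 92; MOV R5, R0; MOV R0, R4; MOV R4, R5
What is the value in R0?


Register state trace (swap pattern):
  MOV R0, 19  → R0 = 19
  MOV R4, 92  → R4 = 92
  MOV R5, R0  → R5 = 19  (save R0)
  MOV R0, R4  → R0 = 92  (R0 gets R4's value)
  MOV R4, R5  → R4 = 19  (R4 gets saved value)
Final: R0 = 92

92


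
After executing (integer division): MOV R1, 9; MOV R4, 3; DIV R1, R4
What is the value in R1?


Register state trace:
  MOV R1, 9  → R1 = 9
  MOV R4, 3  → R4 = 3
  DIV R1, R4  → R1 = 9 // 3 = 3
Final: R1 = 3

3


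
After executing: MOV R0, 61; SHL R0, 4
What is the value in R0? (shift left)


Register state trace:
  MOV R0, 61  → R0 = 61
  SHL R0, 4  → R0 = 61 << 4 = 61 * 2^4 = 976
Final: R0 = 976

976


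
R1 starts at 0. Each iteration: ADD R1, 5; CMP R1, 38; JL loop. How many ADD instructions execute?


Loop trace (R1 starts at 0, target 38, step 5):
  ADD #1: R1 = 0 + 5 = 5  → 5 < 38, loop
  ADD #2: R1 = 5 + 5 = 10  → 10 < 38, loop
  ADD #3: R1 = 10 + 5 = 15  → 15 < 38, loop
  ADD #4: R1 = 15 + 5 = 20  → 20 < 38, loop
  ADD #5: R1 = 20 + 5 = 25  → 25 < 38, loop
  ADD #6: R1 = 25 + 5 = 30  → 30 < 38, loop
  ADD #7: R1 = 30 + 5 = 35  → 35 < 38, loop
  ADD #8: R1 = 35 + 5 = 40  → 40 >= 38, exit
Total ADD instructions: 8

8


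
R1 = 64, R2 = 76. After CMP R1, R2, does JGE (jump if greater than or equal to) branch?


Trace:
  R1 = 64, R2 = 76
  CMP R1, R2  → compares 64 vs 76
  JGE checks: is 64 greater than or equal to 76?
  64 < 76, so condition is false
Branch taken: No

No


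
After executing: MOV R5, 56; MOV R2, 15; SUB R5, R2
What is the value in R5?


Register state trace:
  MOV R5, 56  → R5 = 56
  MOV R2, 15  → R2 = 15
  SUB R5, R2  → R5 = 56 - 15 = 41
Final: R5 = 41

41


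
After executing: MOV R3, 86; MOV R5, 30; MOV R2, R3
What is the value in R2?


Register state trace:
  MOV R3, 86  → R3 = 86
  MOV R5, 30  → R5 = 30
  MOV R2, R3  → R2 = 86
Final: R2 = 86

86


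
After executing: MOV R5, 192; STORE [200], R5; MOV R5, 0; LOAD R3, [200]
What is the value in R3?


Register and memory trace:
  MOV R5, 192  → R5 = 192
  STORE [200], R5  → mem[200] = 192
  MOV R5, 0  → R5 = 0
  LOAD R3, [200]  → R3 = mem[200] = 192
Final: R3 = 192

192


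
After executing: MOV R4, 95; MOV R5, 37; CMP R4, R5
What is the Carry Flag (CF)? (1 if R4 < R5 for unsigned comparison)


Register state trace:
  MOV R4, 95  → R4 = 95
  MOV R5, 37  → R5 = 37
  CMP R4, R5  → unsigned 95 - 37: no borrow
  95 >= 37, so CF = 0
CF = 0

0


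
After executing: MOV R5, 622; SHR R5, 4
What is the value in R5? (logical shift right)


Register state trace:
  MOV R5, 622  → R5 = 622
  SHR R5, 4  → R5 = 622 >> 4 = 622 // 2^4 = 38
Final: R5 = 38

38


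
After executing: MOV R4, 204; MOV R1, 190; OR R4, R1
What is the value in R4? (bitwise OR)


Register state trace:
  MOV R4, 204  → R4 = 204 (0b11001100)
  MOV R1, 190  → R1 = 190 (0b10111110)
  OR R4, R1   → R4 = 204 OR 190 = 254 (0b11111110)
Final: R4 = 254

254


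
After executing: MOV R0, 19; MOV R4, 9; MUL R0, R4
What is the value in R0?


Register state trace:
  MOV R0, 19  → R0 = 19
  MOV R4, 9  → R4 = 9
  MUL R0, R4  → R0 = 19 * 9 = 171
Final: R0 = 171

171


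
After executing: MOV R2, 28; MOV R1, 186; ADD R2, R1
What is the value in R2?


Register state trace:
  MOV R2, 28  → R2 = 28
  MOV R1, 186  → R1 = 186
  ADD R2, R1  → R2 = 28 + 186 = 214
Final: R2 = 214

214


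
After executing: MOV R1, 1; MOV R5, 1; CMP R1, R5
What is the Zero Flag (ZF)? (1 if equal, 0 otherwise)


Register state trace:
  MOV R1, 1  → R1 = 1
  MOV R5, 1  → R5 = 1
  CMP R1, R5  → computes 1 - 1 = 0
  Result is zero, so values are equal
ZF = 1

1


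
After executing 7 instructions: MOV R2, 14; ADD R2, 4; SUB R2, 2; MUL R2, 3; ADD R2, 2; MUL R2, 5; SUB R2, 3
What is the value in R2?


Register state trace:
  MOV R2, 14  → R2 = 14
  ADD R2, 4  → R2 = 14 + 4 = 18
  SUB R2, 2  → R2 = 18 - 2 = 16
  MUL R2, 3  → R2 = 16 * 3 = 48
  ADD R2, 2  → R2 = 48 + 2 = 50
  MUL R2, 5  → R2 = 50 * 5 = 250
  SUB R2, 3  → R2 = 250 - 3 = 247
Final: R2 = 247

247


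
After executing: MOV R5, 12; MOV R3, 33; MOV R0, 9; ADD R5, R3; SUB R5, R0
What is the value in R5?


Register state trace:
  MOV R5, 12  → R5 = 12
  MOV R3, 33  → R3 = 33
  MOV R0, 9  → R0 = 9
  ADD R5, R3  → R5 = 12 + 33 = 45
  SUB R5, R0  → R5 = 45 - 9 = 36
Final: R5 = 36

36


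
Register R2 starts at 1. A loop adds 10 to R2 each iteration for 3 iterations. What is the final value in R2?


Starting value: R2 = 1
  Iter 1: R2 = 1 + 10 = 11
  Iter 2: R2 = 11 + 10 = 21
  Iter 3: R2 = 21 + 10 = 31
Final: R2 = 31

31


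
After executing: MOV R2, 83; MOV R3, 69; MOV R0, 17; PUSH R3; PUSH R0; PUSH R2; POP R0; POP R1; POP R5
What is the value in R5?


Stack trace (top is rightmost):
  MOV R2, 83  → R2 = 83
  MOV R3, 69  → R3 = 69
  MOV R0, 17  → R0 = 17
  PUSH R3  → stack: [69]
  PUSH R0  → stack: [69, 17]
  PUSH R2  → stack: [69, 17, 83]
  POP R0  → R0 = 83, stack: [69, 17]
  POP R1  → R1 = 17, stack: [69]
  POP R5  → R5 = 69, stack: []
Final: R5 = 69

69


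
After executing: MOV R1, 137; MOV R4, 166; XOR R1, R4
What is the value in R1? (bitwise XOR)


Register state trace:
  MOV R1, 137  → R1 = 137 (0b10001001)
  MOV R4, 166  → R4 = 166 (0b10100110)
  XOR R1, R4  → R1 = 137 XOR 166 = 47 (0b00101111)
Final: R1 = 47

47


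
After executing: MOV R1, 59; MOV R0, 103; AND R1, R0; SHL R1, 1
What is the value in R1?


Register state trace:
  MOV R1, 59  → R1 = 59 (0b00111011)
  MOV R0, 103  → R0 = 103 (0b01100111)
  AND R1, R0  → R1 = 59 AND 103 = 35 (0b00100011)
  SHL R1, 1  → R1 = 35 << 1 = 70
Final: R1 = 70

70


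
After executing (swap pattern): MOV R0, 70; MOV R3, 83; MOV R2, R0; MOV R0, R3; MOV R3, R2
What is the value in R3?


Register state trace (swap pattern):
  MOV R0, 70  → R0 = 70
  MOV R3, 83  → R3 = 83
  MOV R2, R0  → R2 = 70  (save R0)
  MOV R0, R3  → R0 = 83  (R0 gets R3's value)
  MOV R3, R2  → R3 = 70  (R3 gets saved value)
Final: R3 = 70

70


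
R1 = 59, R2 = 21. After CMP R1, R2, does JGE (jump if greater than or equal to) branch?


Trace:
  R1 = 59, R2 = 21
  CMP R1, R2  → compares 59 vs 21
  JGE checks: is 59 greater than or equal to 21?
  59 > 21, so condition is true
Branch taken: Yes

Yes


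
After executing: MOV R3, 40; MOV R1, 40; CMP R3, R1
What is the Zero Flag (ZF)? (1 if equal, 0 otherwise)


Register state trace:
  MOV R3, 40  → R3 = 40
  MOV R1, 40  → R1 = 40
  CMP R3, R1  → computes 40 - 40 = 0
  Result is zero, so values are equal
ZF = 1

1


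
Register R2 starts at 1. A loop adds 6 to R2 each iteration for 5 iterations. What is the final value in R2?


Starting value: R2 = 1
  Iter 1: R2 = 1 + 6 = 7
  Iter 2: R2 = 7 + 6 = 13
  Iter 3: R2 = 13 + 6 = 19
  Iter 4: R2 = 19 + 6 = 25
  Iter 5: R2 = 25 + 6 = 31
Final: R2 = 31

31


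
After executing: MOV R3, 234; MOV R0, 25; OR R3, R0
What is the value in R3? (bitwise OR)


Register state trace:
  MOV R3, 234  → R3 = 234 (0b11101010)
  MOV R0, 25  → R0 = 25 (0b00011001)
  OR R3, R0   → R3 = 234 OR 25 = 251 (0b11111011)
Final: R3 = 251

251


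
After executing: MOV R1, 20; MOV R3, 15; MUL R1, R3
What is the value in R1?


Register state trace:
  MOV R1, 20  → R1 = 20
  MOV R3, 15  → R3 = 15
  MUL R1, R3  → R1 = 20 * 15 = 300
Final: R1 = 300

300


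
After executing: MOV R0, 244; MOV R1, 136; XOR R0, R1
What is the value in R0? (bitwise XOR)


Register state trace:
  MOV R0, 244  → R0 = 244 (0b11110100)
  MOV R1, 136  → R1 = 136 (0b10001000)
  XOR R0, R1  → R0 = 244 XOR 136 = 124 (0b01111100)
Final: R0 = 124

124


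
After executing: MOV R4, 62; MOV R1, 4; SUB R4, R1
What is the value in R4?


Register state trace:
  MOV R4, 62  → R4 = 62
  MOV R1, 4  → R1 = 4
  SUB R4, R1  → R4 = 62 - 4 = 58
Final: R4 = 58

58


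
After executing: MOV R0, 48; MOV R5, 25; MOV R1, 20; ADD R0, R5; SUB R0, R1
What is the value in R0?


Register state trace:
  MOV R0, 48  → R0 = 48
  MOV R5, 25  → R5 = 25
  MOV R1, 20  → R1 = 20
  ADD R0, R5  → R0 = 48 + 25 = 73
  SUB R0, R1  → R0 = 73 - 20 = 53
Final: R0 = 53

53


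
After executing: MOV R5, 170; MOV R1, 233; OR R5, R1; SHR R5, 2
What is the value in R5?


Register state trace:
  MOV R5, 170  → R5 = 170 (0b10101010)
  MOV R1, 233  → R1 = 233 (0b11101001)
  OR R5, R1  → R5 = 170 OR 233 = 235 (0b11101011)
  SHR R5, 2  → R5 = 235 >> 2 = 58
Final: R5 = 58

58


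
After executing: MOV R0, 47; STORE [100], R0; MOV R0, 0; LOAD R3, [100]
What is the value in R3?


Register and memory trace:
  MOV R0, 47  → R0 = 47
  STORE [100], R0  → mem[100] = 47
  MOV R0, 0  → R0 = 0
  LOAD R3, [100]  → R3 = mem[100] = 47
Final: R3 = 47

47


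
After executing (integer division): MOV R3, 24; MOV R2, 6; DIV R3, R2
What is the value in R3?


Register state trace:
  MOV R3, 24  → R3 = 24
  MOV R2, 6  → R2 = 6
  DIV R3, R2  → R3 = 24 // 6 = 4
Final: R3 = 4

4


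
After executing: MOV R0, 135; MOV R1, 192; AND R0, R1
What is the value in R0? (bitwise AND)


Register state trace:
  MOV R0, 135  → R0 = 135 (0b10000111)
  MOV R1, 192  → R1 = 192 (0b11000000)
  AND R0, R1  → R0 = 135 AND 192 = 128 (0b10000000)
Final: R0 = 128

128


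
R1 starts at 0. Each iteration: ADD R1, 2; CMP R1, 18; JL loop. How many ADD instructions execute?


Loop trace (R1 starts at 0, target 18, step 2):
  ADD #1: R1 = 0 + 2 = 2  → 2 < 18, loop
  ADD #2: R1 = 2 + 2 = 4  → 4 < 18, loop
  ADD #3: R1 = 4 + 2 = 6  → 6 < 18, loop
  ADD #4: R1 = 6 + 2 = 8  → 8 < 18, loop
  ADD #5: R1 = 8 + 2 = 10  → 10 < 18, loop
  ADD #6: R1 = 10 + 2 = 12  → 12 < 18, loop
  ADD #7: R1 = 12 + 2 = 14  → 14 < 18, loop
  ADD #8: R1 = 14 + 2 = 16  → 16 < 18, loop
  ADD #9: R1 = 16 + 2 = 18  → 18 >= 18, exit
Total ADD instructions: 9

9


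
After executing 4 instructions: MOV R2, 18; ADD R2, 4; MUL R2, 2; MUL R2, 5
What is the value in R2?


Register state trace:
  MOV R2, 18  → R2 = 18
  ADD R2, 4  → R2 = 18 + 4 = 22
  MUL R2, 2  → R2 = 22 * 2 = 44
  MUL R2, 5  → R2 = 44 * 5 = 220
Final: R2 = 220

220


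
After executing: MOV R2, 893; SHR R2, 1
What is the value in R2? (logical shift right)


Register state trace:
  MOV R2, 893  → R2 = 893
  SHR R2, 1  → R2 = 893 >> 1 = 893 // 2^1 = 446
Final: R2 = 446

446


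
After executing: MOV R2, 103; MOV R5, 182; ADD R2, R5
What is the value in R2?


Register state trace:
  MOV R2, 103  → R2 = 103
  MOV R5, 182  → R5 = 182
  ADD R2, R5  → R2 = 103 + 182 = 285
Final: R2 = 285

285


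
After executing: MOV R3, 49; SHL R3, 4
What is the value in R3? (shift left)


Register state trace:
  MOV R3, 49  → R3 = 49
  SHL R3, 4  → R3 = 49 << 4 = 49 * 2^4 = 784
Final: R3 = 784

784


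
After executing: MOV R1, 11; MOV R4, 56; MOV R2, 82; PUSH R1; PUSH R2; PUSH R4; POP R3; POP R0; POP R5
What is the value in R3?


Stack trace (top is rightmost):
  MOV R1, 11  → R1 = 11
  MOV R4, 56  → R4 = 56
  MOV R2, 82  → R2 = 82
  PUSH R1  → stack: [11]
  PUSH R2  → stack: [11, 82]
  PUSH R4  → stack: [11, 82, 56]
  POP R3  → R3 = 56, stack: [11, 82]
  POP R0  → R0 = 82, stack: [11]
  POP R5  → R5 = 11, stack: []
Final: R3 = 56

56


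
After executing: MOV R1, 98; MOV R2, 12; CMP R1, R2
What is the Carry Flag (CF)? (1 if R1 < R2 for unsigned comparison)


Register state trace:
  MOV R1, 98  → R1 = 98
  MOV R2, 12  → R2 = 12
  CMP R1, R2  → unsigned 98 - 12: no borrow
  98 >= 12, so CF = 0
CF = 0

0


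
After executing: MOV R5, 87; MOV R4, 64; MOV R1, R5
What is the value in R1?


Register state trace:
  MOV R5, 87  → R5 = 87
  MOV R4, 64  → R4 = 64
  MOV R1, R5  → R1 = 87
Final: R1 = 87

87


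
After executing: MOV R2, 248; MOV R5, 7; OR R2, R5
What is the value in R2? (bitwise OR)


Register state trace:
  MOV R2, 248  → R2 = 248 (0b11111000)
  MOV R5, 7  → R5 = 7 (0b00000111)
  OR R2, R5   → R2 = 248 OR 7 = 255 (0b11111111)
Final: R2 = 255

255


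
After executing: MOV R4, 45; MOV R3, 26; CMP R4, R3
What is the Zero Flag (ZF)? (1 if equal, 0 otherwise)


Register state trace:
  MOV R4, 45  → R4 = 45
  MOV R3, 26  → R3 = 26
  CMP R4, R3  → computes 45 - 26 = 19
  Result is nonzero, so values are not equal
ZF = 0

0


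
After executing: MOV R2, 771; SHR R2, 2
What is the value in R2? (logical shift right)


Register state trace:
  MOV R2, 771  → R2 = 771
  SHR R2, 2  → R2 = 771 >> 2 = 771 // 2^2 = 192
Final: R2 = 192

192


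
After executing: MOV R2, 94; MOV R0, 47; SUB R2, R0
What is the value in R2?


Register state trace:
  MOV R2, 94  → R2 = 94
  MOV R0, 47  → R0 = 47
  SUB R2, R0  → R2 = 94 - 47 = 47
Final: R2 = 47

47


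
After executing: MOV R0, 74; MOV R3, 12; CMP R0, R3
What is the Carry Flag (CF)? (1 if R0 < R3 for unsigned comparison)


Register state trace:
  MOV R0, 74  → R0 = 74
  MOV R3, 12  → R3 = 12
  CMP R0, R3  → unsigned 74 - 12: no borrow
  74 >= 12, so CF = 0
CF = 0

0


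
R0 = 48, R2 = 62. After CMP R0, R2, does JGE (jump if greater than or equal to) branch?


Trace:
  R0 = 48, R2 = 62
  CMP R0, R2  → compares 48 vs 62
  JGE checks: is 48 greater than or equal to 62?
  48 < 62, so condition is false
Branch taken: No

No


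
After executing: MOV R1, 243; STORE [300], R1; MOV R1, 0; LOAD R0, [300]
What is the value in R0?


Register and memory trace:
  MOV R1, 243  → R1 = 243
  STORE [300], R1  → mem[300] = 243
  MOV R1, 0  → R1 = 0
  LOAD R0, [300]  → R0 = mem[300] = 243
Final: R0 = 243

243


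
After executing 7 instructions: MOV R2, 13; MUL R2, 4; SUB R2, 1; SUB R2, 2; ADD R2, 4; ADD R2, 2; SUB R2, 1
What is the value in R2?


Register state trace:
  MOV R2, 13  → R2 = 13
  MUL R2, 4  → R2 = 13 * 4 = 52
  SUB R2, 1  → R2 = 52 - 1 = 51
  SUB R2, 2  → R2 = 51 - 2 = 49
  ADD R2, 4  → R2 = 49 + 4 = 53
  ADD R2, 2  → R2 = 53 + 2 = 55
  SUB R2, 1  → R2 = 55 - 1 = 54
Final: R2 = 54

54


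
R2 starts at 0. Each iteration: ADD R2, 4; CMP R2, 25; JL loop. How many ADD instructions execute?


Loop trace (R2 starts at 0, target 25, step 4):
  ADD #1: R2 = 0 + 4 = 4  → 4 < 25, loop
  ADD #2: R2 = 4 + 4 = 8  → 8 < 25, loop
  ADD #3: R2 = 8 + 4 = 12  → 12 < 25, loop
  ADD #4: R2 = 12 + 4 = 16  → 16 < 25, loop
  ADD #5: R2 = 16 + 4 = 20  → 20 < 25, loop
  ADD #6: R2 = 20 + 4 = 24  → 24 < 25, loop
  ADD #7: R2 = 24 + 4 = 28  → 28 >= 25, exit
Total ADD instructions: 7

7


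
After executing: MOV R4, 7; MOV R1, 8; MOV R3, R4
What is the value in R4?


Register state trace:
  MOV R4, 7  → R4 = 7
  MOV R1, 8  → R1 = 8
  MOV R3, R4  → R3 = 7
Final: R4 = 7

7


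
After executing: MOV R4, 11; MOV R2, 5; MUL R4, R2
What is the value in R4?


Register state trace:
  MOV R4, 11  → R4 = 11
  MOV R2, 5  → R2 = 5
  MUL R4, R2  → R4 = 11 * 5 = 55
Final: R4 = 55

55


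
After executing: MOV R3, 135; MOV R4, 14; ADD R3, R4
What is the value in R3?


Register state trace:
  MOV R3, 135  → R3 = 135
  MOV R4, 14  → R4 = 14
  ADD R3, R4  → R3 = 135 + 14 = 149
Final: R3 = 149

149


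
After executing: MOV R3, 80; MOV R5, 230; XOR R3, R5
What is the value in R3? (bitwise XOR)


Register state trace:
  MOV R3, 80  → R3 = 80 (0b01010000)
  MOV R5, 230  → R5 = 230 (0b11100110)
  XOR R3, R5  → R3 = 80 XOR 230 = 182 (0b10110110)
Final: R3 = 182

182


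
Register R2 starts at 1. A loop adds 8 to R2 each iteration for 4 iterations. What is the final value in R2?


Starting value: R2 = 1
  Iter 1: R2 = 1 + 8 = 9
  Iter 2: R2 = 9 + 8 = 17
  Iter 3: R2 = 17 + 8 = 25
  Iter 4: R2 = 25 + 8 = 33
Final: R2 = 33

33


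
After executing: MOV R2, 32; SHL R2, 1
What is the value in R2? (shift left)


Register state trace:
  MOV R2, 32  → R2 = 32
  SHL R2, 1  → R2 = 32 << 1 = 32 * 2^1 = 64
Final: R2 = 64

64


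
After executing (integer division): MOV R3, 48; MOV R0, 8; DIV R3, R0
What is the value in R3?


Register state trace:
  MOV R3, 48  → R3 = 48
  MOV R0, 8  → R0 = 8
  DIV R3, R0  → R3 = 48 // 8 = 6
Final: R3 = 6

6


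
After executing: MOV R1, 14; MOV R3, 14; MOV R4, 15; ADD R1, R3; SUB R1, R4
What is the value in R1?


Register state trace:
  MOV R1, 14  → R1 = 14
  MOV R3, 14  → R3 = 14
  MOV R4, 15  → R4 = 15
  ADD R1, R3  → R1 = 14 + 14 = 28
  SUB R1, R4  → R1 = 28 - 15 = 13
Final: R1 = 13

13


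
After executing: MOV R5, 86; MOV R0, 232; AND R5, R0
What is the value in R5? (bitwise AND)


Register state trace:
  MOV R5, 86  → R5 = 86 (0b01010110)
  MOV R0, 232  → R0 = 232 (0b11101000)
  AND R5, R0  → R5 = 86 AND 232 = 64 (0b01000000)
Final: R5 = 64

64


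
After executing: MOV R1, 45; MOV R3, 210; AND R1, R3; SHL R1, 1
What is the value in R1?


Register state trace:
  MOV R1, 45  → R1 = 45 (0b00101101)
  MOV R3, 210  → R3 = 210 (0b11010010)
  AND R1, R3  → R1 = 45 AND 210 = 0 (0b00000000)
  SHL R1, 1  → R1 = 0 << 1 = 0
Final: R1 = 0

0


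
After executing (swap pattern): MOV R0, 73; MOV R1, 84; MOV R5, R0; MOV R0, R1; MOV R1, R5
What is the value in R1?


Register state trace (swap pattern):
  MOV R0, 73  → R0 = 73
  MOV R1, 84  → R1 = 84
  MOV R5, R0  → R5 = 73  (save R0)
  MOV R0, R1  → R0 = 84  (R0 gets R1's value)
  MOV R1, R5  → R1 = 73  (R1 gets saved value)
Final: R1 = 73

73


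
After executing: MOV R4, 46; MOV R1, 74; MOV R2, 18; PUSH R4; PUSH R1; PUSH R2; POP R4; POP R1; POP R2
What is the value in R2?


Stack trace (top is rightmost):
  MOV R4, 46  → R4 = 46
  MOV R1, 74  → R1 = 74
  MOV R2, 18  → R2 = 18
  PUSH R4  → stack: [46]
  PUSH R1  → stack: [46, 74]
  PUSH R2  → stack: [46, 74, 18]
  POP R4  → R4 = 18, stack: [46, 74]
  POP R1  → R1 = 74, stack: [46]
  POP R2  → R2 = 46, stack: []
Final: R2 = 46

46


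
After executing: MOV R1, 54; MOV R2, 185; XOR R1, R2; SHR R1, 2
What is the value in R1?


Register state trace:
  MOV R1, 54  → R1 = 54 (0b00110110)
  MOV R2, 185  → R2 = 185 (0b10111001)
  XOR R1, R2  → R1 = 54 XOR 185 = 143 (0b10001111)
  SHR R1, 2  → R1 = 143 >> 2 = 35
Final: R1 = 35

35


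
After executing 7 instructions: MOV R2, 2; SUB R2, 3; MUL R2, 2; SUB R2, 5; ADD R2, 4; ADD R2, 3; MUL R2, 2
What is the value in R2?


Register state trace:
  MOV R2, 2  → R2 = 2
  SUB R2, 3  → R2 = 2 - 3 = -1
  MUL R2, 2  → R2 = -1 * 2 = -2
  SUB R2, 5  → R2 = -2 - 5 = -7
  ADD R2, 4  → R2 = -7 + 4 = -3
  ADD R2, 3  → R2 = -3 + 3 = 0
  MUL R2, 2  → R2 = 0 * 2 = 0
Final: R2 = 0

0


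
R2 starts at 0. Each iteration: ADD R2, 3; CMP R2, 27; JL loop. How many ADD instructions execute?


Loop trace (R2 starts at 0, target 27, step 3):
  ADD #1: R2 = 0 + 3 = 3  → 3 < 27, loop
  ADD #2: R2 = 3 + 3 = 6  → 6 < 27, loop
  ADD #3: R2 = 6 + 3 = 9  → 9 < 27, loop
  ADD #4: R2 = 9 + 3 = 12  → 12 < 27, loop
  ADD #5: R2 = 12 + 3 = 15  → 15 < 27, loop
  ADD #6: R2 = 15 + 3 = 18  → 18 < 27, loop
  ADD #7: R2 = 18 + 3 = 21  → 21 < 27, loop
  ADD #8: R2 = 21 + 3 = 24  → 24 < 27, loop
  ADD #9: R2 = 24 + 3 = 27  → 27 >= 27, exit
Total ADD instructions: 9

9


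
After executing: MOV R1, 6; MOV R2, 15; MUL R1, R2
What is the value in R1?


Register state trace:
  MOV R1, 6  → R1 = 6
  MOV R2, 15  → R2 = 15
  MUL R1, R2  → R1 = 6 * 15 = 90
Final: R1 = 90

90


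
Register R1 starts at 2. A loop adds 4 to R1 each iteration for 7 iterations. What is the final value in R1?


Starting value: R1 = 2
  Iter 1: R1 = 2 + 4 = 6
  Iter 2: R1 = 6 + 4 = 10
  Iter 3: R1 = 10 + 4 = 14
  Iter 4: R1 = 14 + 4 = 18
  Iter 5: R1 = 18 + 4 = 22
  Iter 6: R1 = 22 + 4 = 26
  Iter 7: R1 = 26 + 4 = 30
Final: R1 = 30

30


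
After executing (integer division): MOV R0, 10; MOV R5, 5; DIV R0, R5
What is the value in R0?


Register state trace:
  MOV R0, 10  → R0 = 10
  MOV R5, 5  → R5 = 5
  DIV R0, R5  → R0 = 10 // 5 = 2
Final: R0 = 2

2


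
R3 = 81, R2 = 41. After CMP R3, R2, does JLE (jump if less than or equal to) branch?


Trace:
  R3 = 81, R2 = 41
  CMP R3, R2  → compares 81 vs 41
  JLE checks: is 81 less than or equal to 41?
  81 > 41, so condition is false
Branch taken: No

No


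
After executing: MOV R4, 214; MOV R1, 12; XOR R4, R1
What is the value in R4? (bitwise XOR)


Register state trace:
  MOV R4, 214  → R4 = 214 (0b11010110)
  MOV R1, 12  → R1 = 12 (0b00001100)
  XOR R4, R1  → R4 = 214 XOR 12 = 218 (0b11011010)
Final: R4 = 218

218


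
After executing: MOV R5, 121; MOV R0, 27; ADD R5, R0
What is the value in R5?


Register state trace:
  MOV R5, 121  → R5 = 121
  MOV R0, 27  → R0 = 27
  ADD R5, R0  → R5 = 121 + 27 = 148
Final: R5 = 148

148


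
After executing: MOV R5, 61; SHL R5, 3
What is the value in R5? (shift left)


Register state trace:
  MOV R5, 61  → R5 = 61
  SHL R5, 3  → R5 = 61 << 3 = 61 * 2^3 = 488
Final: R5 = 488

488


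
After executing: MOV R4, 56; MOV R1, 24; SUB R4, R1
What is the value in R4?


Register state trace:
  MOV R4, 56  → R4 = 56
  MOV R1, 24  → R1 = 24
  SUB R4, R1  → R4 = 56 - 24 = 32
Final: R4 = 32

32


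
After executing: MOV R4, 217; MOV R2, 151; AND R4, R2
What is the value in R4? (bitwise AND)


Register state trace:
  MOV R4, 217  → R4 = 217 (0b11011001)
  MOV R2, 151  → R2 = 151 (0b10010111)
  AND R4, R2  → R4 = 217 AND 151 = 145 (0b10010001)
Final: R4 = 145

145


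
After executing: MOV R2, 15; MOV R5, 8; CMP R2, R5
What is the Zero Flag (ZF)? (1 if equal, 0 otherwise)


Register state trace:
  MOV R2, 15  → R2 = 15
  MOV R5, 8  → R5 = 8
  CMP R2, R5  → computes 15 - 8 = 7
  Result is nonzero, so values are not equal
ZF = 0

0
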